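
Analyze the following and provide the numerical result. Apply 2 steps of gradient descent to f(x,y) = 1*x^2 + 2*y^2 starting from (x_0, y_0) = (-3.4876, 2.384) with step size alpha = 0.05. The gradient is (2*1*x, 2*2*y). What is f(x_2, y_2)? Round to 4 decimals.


Gradient descent on f(x,y) = 1*x^2 + 2*y^2.
Starting point: (-3.4876, 2.384), alpha = 0.05
Step 1: grad_x = 2*1*-3.4876 = -6.9752, grad_y = 2*2*2.384 = 9.536
  x_1 = -3.4876 - 0.05*-6.9752 = -3.1388
  y_1 = 2.384 - 0.05*9.536 = 1.9072
Step 2: grad_x = 2*1*-3.1388 = -6.2777, grad_y = 2*2*1.9072 = 7.6288
  x_2 = -3.1388 - 0.05*-6.2777 = -2.825
  y_2 = 1.9072 - 0.05*7.6288 = 1.5258
f(-2.825, 1.5258) = 1*(-2.825)^2 + 2*1.5258^2 = 12.6363


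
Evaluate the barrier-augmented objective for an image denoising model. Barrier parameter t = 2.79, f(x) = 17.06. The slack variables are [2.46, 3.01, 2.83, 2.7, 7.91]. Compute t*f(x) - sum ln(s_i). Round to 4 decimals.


Step 1: Compute log-barrier.
ln values: [0.9002, 1.1019, 1.0403, 0.9933, 2.0681]
phi = -(0.9002 + 1.1019 + 1.0403 + 0.9933 + 2.0681) = -6.1038
Step 2: Compute augmented objective.
t*f(x) = 2.79*17.06 = 47.5974
Total = 47.5974 - 6.1038 = 41.4936


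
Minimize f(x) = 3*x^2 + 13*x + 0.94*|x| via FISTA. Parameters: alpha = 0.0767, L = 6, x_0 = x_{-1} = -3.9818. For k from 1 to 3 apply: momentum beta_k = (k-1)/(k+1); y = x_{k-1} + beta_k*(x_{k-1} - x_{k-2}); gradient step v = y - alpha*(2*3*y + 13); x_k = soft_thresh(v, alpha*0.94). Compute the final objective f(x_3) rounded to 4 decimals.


FISTA on f(x) = 3*x^2 + 13*x + 0.94*|x|
L = 6, alpha = 0.0767
Iteration 1: beta = 0.0, y = -3.9818 + 0.0*(-3.9818 + 3.9818) = -3.9818
  grad(y) = -10.8908, v = y - alpha*grad = -3.1465
  prox(v) = soft_thresh(-3.1465, 0.0721) = -3.0744
Iteration 2: beta = 0.3333, y = -3.0744 + 0.3333*(-3.0744 + 3.9818) = -2.7719
  grad(y) = -3.6314, v = y - alpha*grad = -2.4934
  prox(v) = soft_thresh(-2.4934, 0.0721) = -2.4213
Iteration 3: beta = 0.5, y = -2.4213 + 0.5*(-2.4213 + 3.0744) = -2.0947
  grad(y) = 0.4317, v = y - alpha*grad = -2.1278
  prox(v) = soft_thresh(-2.1278, 0.0721) = -2.0557
f(x_3) = 3*(-2.0557)^2 + 13*(-2.0557) + 0.94*|-2.0557| = -12.114


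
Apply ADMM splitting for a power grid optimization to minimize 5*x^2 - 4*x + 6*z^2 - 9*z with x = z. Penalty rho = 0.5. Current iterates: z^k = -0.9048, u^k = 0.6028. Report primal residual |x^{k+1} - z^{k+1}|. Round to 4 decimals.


ADMM iteration with rho = 0.5, z^k = -0.9048, u^k = 0.6028
Step 1: x-update.
Minimize 5*x^2 - 4*x + (0.5/2)*(x + 0.9048 + 0.6028)^2
FOC: (2*5 + 0.5)*x = 4 + 0.5*(-0.9048 - 0.6028)
x^{k+1} = 0.3092
Step 2: z-update.
Minimize 6*z^2 - 9*z + (0.5/2)*(0.3092 - z + 0.6028)^2
FOC: (2*6 + 0.5)*z = 9 + 0.5*(0.3092 + 0.6028)
z^{k+1} = 0.7565
Step 3: u-update.
u^{k+1} = 0.6028 + 0.3092 - 0.7565 = 0.1555
Step 4: Primal residual = |0.3092 - 0.7565| = 0.4473


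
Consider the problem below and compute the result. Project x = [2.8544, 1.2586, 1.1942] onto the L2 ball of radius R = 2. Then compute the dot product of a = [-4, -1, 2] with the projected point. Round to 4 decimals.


Step 1: Compute ||x|| (intermediates to 6 decimals).
||x|| = sqrt(2.8544^2 + 1.2586^2 + 1.1942^2) = 3.340327
Step 2: Project.
Since ||x|| > R, scale = R/||x|| = 2/3.340327 = 0.598744, proj(x) = scale * x
proj(x) = [1.709055, 0.753579, 0.71502]
Step 3: Dot product.
a^T * proj(x) = -4*1.709055 - 1*0.753579 + 2*0.71502 = -6.1598


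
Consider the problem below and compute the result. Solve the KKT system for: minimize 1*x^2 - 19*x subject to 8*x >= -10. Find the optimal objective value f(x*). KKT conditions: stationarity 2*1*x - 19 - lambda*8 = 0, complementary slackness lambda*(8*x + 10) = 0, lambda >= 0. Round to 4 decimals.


Step 1: Try lambda = 0 (constraint inactive).
Stationarity: 2*1*x - 19 = 0
x* = 19/(2*1) = 9.5
Check constraint: 8*9.5 = 76.0 >= -10 -- satisfied.
Step 2: Compute optimal value.
f(x*) = 1*9.5^2 - 19*9.5 = -90.25


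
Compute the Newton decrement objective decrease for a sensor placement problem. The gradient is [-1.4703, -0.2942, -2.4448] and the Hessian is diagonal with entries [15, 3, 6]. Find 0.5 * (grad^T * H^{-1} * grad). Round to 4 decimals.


Step 1: H is diagonal, so H^(-1) * g = [-0.098, -0.0981, -0.4075].
Step 2: g^T H^(-1) g = sum_i g_i^2 / H_ii
  = (-1.4703)^2/15 + (-0.2942)^2/3 + (-2.4448)^2/6
  = 0.1441 + 0.0289 + 0.9962 = 1.1691
Step 3: Objective decrease = 0.5 * g^T H^(-1) g = 0.5846


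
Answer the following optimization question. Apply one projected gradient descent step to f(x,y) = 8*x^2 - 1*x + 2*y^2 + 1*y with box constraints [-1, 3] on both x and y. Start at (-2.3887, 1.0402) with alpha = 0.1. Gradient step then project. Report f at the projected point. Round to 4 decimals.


Step 1: Compute gradient at (-2.3887, 1.0402).
grad_x = 2*8*-2.3887 - 1 = -39.2192
grad_y = 2*2*1.0402 + 1 = 5.1608
Step 2: Gradient step.
x_raw = -2.3887 - 0.1*-39.2192 = 1.5332
y_raw = 1.0402 - 0.1*5.1608 = 0.5241
Step 3: Project onto [-1, 3].
x_proj = clip(1.5332) = 1.5332
y_proj = clip(0.5241) = 0.5241
Step 4: Evaluate f.
f(1.5332, 0.5241) = 18.3464


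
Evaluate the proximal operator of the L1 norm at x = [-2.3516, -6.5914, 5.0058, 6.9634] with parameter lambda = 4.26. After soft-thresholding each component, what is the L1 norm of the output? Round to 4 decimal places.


Soft-thresholding with lambda = 4.26:
prox(-2.3516) = sign(-2.3516)*max(|-2.3516| - 4.26, 0) = 0.0
prox(-6.5914) = sign(-6.5914)*max(|-6.5914| - 4.26, 0) = -2.3314
prox(5.0058) = sign(5.0058)*max(|5.0058| - 4.26, 0) = 0.7458
prox(6.9634) = sign(6.9634)*max(|6.9634| - 4.26, 0) = 2.7034
prox(x) = [0.0, -2.3314, 0.7458, 2.7034]
||prox(x)||_1 = 0.0 + 2.3314 + 0.7458 + 2.7034 = 5.7806


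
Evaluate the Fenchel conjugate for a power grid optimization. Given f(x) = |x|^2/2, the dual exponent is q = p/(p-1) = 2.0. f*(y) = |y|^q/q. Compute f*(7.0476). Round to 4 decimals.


The conjugate exponent q satisfies 1/p + 1/q = 1.
p = 2, so q = 2/(2 - 1) = 2.0
|y|^q = 7.0476^2.0 = 49.6687
f*(7.0476) = 49.6687 / 2.0 = 24.8343


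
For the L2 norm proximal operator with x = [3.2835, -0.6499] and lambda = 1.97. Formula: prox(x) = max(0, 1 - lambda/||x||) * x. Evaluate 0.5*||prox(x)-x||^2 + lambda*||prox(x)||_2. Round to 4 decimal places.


Step 1: Compute ||x||.
||x|| = 3.3472
Step 2: Compute scaling factor.
scale = max(0, 1 - 1.97/3.3472) = 0.4114
Step 3: prox(x) = [1.351, -0.2674]
||prox(x)|| = 1.3772
Step 4: Proximal objective.
0.5*||prox-x||^2 = 1.9405
lambda*||prox|| = 2.7131
Total = 4.6535


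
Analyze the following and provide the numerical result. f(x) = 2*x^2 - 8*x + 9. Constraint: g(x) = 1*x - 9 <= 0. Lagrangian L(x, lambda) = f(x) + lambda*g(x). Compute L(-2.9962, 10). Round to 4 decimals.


Step 1: Evaluate f(x).
f(-2.9962) = 2*(-2.9962)^2 - 8*(-2.9962) + 9 = 50.924
Step 2: Evaluate g(x).
g(-2.9962) = 1*-2.9962 - 9 = -11.9962
Step 3: Compute Lagrangian.
L = 50.924 + 10*-11.9962 = -69.038


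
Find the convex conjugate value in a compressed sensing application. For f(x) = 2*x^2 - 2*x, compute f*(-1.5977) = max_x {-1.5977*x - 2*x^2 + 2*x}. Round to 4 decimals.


f*(y) = sup_x {y*x - a*x^2 - b*x} = sup_x {(y-b)*x - a*x^2}
FOC: (y - b) - 2a*x = 0 => x* = (y - b)/(2a)
x* = (-1.5977 + 2)/(2*2) = 0.1006
f*(-1.5977) = (y-b)^2/(4a) = (-1.5977 + 2)^2/(4*2)
= 0.1618/8 = 0.0202


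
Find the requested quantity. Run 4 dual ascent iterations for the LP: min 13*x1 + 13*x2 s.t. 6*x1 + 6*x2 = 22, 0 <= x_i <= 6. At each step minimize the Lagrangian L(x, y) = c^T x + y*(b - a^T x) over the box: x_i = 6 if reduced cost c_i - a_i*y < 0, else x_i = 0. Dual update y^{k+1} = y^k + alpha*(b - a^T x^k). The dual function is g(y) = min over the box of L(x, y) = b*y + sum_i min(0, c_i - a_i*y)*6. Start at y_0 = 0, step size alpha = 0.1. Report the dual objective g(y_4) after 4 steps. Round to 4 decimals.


Dual ascent for LP: min 13*x1 + 13*x2, 6*x1 + 6*x2 = 22, 0 <= x_i <= 6
Step 1: y^k = 0.0, reduced costs: (13.0, 13.0)
  x^k = (0.0, 0.0), subgradient = b - a^T x = 22.0
  y^{k+1} = 0.0 + 0.1*22.0 = 2.2
Step 2: y^k = 2.2, reduced costs: (-0.2, -0.2)
  x^k = (6.0, 6.0), subgradient = b - a^T x = -50.0
  y^{k+1} = 2.2 + 0.1*-50.0 = -2.8
Step 3: y^k = -2.8, reduced costs: (29.8, 29.8)
  x^k = (0.0, 0.0), subgradient = b - a^T x = 22.0
  y^{k+1} = -2.8 + 0.1*22.0 = -0.6
Step 4: y^k = -0.6, reduced costs: (16.6, 16.6)
  x^k = (0.0, 0.0), subgradient = b - a^T x = 22.0
  y^{k+1} = -0.6 + 0.1*22.0 = 1.6
Dual objective at y_4 = 1.6: reduced costs (3.4, 3.4), box minimizer x = (0.0, 0.0)
g(y_4) = b*y + (c1 - a1*y)*x1 + (c2 - a2*y)*x2 = 22*1.6 + 3.4*0.0 + 3.4*0.0 = 35.2 + 0.0 + 0.0 = 35.2


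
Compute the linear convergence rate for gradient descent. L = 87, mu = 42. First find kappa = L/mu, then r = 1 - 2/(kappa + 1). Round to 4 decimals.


Step 1: Compute the condition number.
kappa = L/mu = 87/42 = 2.0714
Step 2: Compute the convergence rate.
r = 1 - 2/(kappa + 1) = 1 - 2*mu/(L + mu) = (L - mu)/(L + mu) = 45/129 = 0.3488


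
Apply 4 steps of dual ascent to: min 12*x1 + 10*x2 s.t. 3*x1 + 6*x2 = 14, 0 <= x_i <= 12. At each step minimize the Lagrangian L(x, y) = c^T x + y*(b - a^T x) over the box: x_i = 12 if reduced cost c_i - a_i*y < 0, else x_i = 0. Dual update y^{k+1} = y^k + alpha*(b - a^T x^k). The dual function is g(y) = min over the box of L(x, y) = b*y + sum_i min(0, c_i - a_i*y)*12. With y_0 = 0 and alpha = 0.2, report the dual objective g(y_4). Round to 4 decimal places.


Dual ascent for LP: min 12*x1 + 10*x2, 3*x1 + 6*x2 = 14, 0 <= x_i <= 12
Step 1: y^k = 0.0, reduced costs: (12.0, 10.0)
  x^k = (0.0, 0.0), subgradient = b - a^T x = 14.0
  y^{k+1} = 0.0 + 0.2*14.0 = 2.8
Step 2: y^k = 2.8, reduced costs: (3.6, -6.8)
  x^k = (0.0, 12.0), subgradient = b - a^T x = -58.0
  y^{k+1} = 2.8 + 0.2*-58.0 = -8.8
Step 3: y^k = -8.8, reduced costs: (38.4, 62.8)
  x^k = (0.0, 0.0), subgradient = b - a^T x = 14.0
  y^{k+1} = -8.8 + 0.2*14.0 = -6.0
Step 4: y^k = -6.0, reduced costs: (30.0, 46.0)
  x^k = (0.0, 0.0), subgradient = b - a^T x = 14.0
  y^{k+1} = -6.0 + 0.2*14.0 = -3.2
Dual objective at y_4 = -3.2: reduced costs (21.6, 29.2), box minimizer x = (0.0, 0.0)
g(y_4) = b*y + (c1 - a1*y)*x1 + (c2 - a2*y)*x2 = 14*(-3.2) + 21.6*0.0 + 29.2*0.0 = -44.8 + 0.0 + 0.0 = -44.8


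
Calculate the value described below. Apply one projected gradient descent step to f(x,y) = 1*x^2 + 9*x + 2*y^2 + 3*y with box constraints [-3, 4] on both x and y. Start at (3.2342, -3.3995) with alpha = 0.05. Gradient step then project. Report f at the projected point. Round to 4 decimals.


Step 1: Compute gradient at (3.2342, -3.3995).
grad_x = 2*1*3.2342 + 9 = 15.4684
grad_y = 2*2*-3.3995 + 3 = -10.598
Step 2: Gradient step.
x_raw = 3.2342 - 0.05*15.4684 = 2.4608
y_raw = -3.3995 - 0.05*-10.598 = -2.8696
Step 3: Project onto [-3, 4].
x_proj = clip(2.4608) = 2.4608
y_proj = clip(-2.8696) = -2.8696
Step 4: Evaluate f.
f(2.4608, -2.8696) = 36.0629


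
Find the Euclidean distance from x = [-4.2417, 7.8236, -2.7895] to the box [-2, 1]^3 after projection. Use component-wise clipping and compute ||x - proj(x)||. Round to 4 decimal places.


Project each component onto [-2, 1].
clip(-4.2417) = -2.0, clip(7.8236) = 1.0, clip(-2.7895) = -2.0
Projection = [-2.0, 1.0, -2.0]
Squared diffs: [5.0252, 46.5615, 0.6233]
Distance = sqrt(52.21) = 7.2257


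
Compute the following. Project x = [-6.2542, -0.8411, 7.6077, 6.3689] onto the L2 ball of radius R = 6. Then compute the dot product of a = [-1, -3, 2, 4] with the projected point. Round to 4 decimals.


Step 1: Compute ||x|| (intermediates to 6 decimals).
||x|| = sqrt((-6.2542)^2 + (-0.8411)^2 + 7.6077^2 + 6.3689^2) = 11.758506
Step 2: Project.
Since ||x|| > R, scale = R/||x|| = 6/11.758506 = 0.510269, proj(x) = scale * x
proj(x) = [-3.191324, -0.429187, 3.881973, 3.249852]
Step 3: Dot product.
a^T * proj(x) = -1*(-3.191324) - 3*(-0.429187) + 2*3.881973 + 4*3.249852 = 25.2422


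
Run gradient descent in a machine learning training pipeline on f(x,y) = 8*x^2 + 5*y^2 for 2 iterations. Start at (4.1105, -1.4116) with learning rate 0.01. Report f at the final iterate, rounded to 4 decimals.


Gradient descent on f(x,y) = 8*x^2 + 5*y^2.
Starting point: (4.1105, -1.4116), alpha = 0.01
Step 1: grad_x = 2*8*4.1105 = 65.768, grad_y = 2*5*-1.4116 = -14.116
  x_1 = 4.1105 - 0.01*65.768 = 3.4528
  y_1 = -1.4116 - 0.01*-14.116 = -1.2704
Step 2: grad_x = 2*8*3.4528 = 55.2451, grad_y = 2*5*-1.2704 = -12.7044
  x_2 = 3.4528 - 0.01*55.2451 = 2.9004
  y_2 = -1.2704 - 0.01*-12.7044 = -1.1434
f(2.9004, -1.1434) = 8*2.9004^2 + 5*(-1.1434)^2 = 73.8339


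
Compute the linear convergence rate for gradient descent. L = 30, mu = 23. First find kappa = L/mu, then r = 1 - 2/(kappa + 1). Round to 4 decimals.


Step 1: Compute the condition number.
kappa = L/mu = 30/23 = 1.3043
Step 2: Compute the convergence rate.
r = 1 - 2/(kappa + 1) = 1 - 2*mu/(L + mu) = (L - mu)/(L + mu) = 7/53 = 0.1321


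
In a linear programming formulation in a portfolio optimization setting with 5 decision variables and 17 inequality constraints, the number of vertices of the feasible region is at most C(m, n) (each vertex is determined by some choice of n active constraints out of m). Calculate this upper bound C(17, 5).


Each vertex corresponds to some choice of n active constraints out of m, so the number of vertices is at most C(m, n) = m! / (n!(m-n)!).
m = 17, n = 5
Numerator: 17 * 16 * 15 * 14 * 13
Denominator: 5! = 120
C(17, 5) = 6188


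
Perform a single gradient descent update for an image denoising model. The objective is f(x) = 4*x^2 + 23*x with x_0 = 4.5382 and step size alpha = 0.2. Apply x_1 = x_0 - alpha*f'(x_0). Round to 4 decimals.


We compute the gradient at x_0 and apply the update.
f'(x) = 8*x + 23
f'(4.5382) = 8*4.5382 + 23 = 59.3056
x_1 = 4.5382 - 0.2*59.3056 = -7.3229


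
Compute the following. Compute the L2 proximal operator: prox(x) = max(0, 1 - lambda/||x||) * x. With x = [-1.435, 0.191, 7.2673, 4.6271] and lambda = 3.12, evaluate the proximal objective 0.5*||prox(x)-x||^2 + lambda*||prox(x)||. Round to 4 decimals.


Step 1: Compute ||x||.
||x|| = 8.7361
Step 2: Compute scaling factor.
scale = max(0, 1 - 3.12/8.7361) = 0.6429
Step 3: prox(x) = [-0.9225, 0.1228, 4.6719, 2.9746]
||prox(x)|| = 5.6161
Step 4: Proximal objective.
0.5*||prox-x||^2 = 4.8672
lambda*||prox|| = 17.5222
Total = 22.3894


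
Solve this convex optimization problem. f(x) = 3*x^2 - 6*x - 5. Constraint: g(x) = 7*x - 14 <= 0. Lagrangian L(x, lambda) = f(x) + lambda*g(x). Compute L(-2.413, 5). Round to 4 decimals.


Step 1: Evaluate f(x).
f(-2.413) = 3*(-2.413)^2 - 6*(-2.413) - 5 = 26.9457
Step 2: Evaluate g(x).
g(-2.413) = 7*-2.413 - 14 = -30.891
Step 3: Compute Lagrangian.
L = 26.9457 + 5*-30.891 = -127.5093


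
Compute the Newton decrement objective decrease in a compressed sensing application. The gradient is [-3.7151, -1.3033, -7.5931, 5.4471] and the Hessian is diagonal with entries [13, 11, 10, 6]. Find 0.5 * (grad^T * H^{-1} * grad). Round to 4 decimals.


Step 1: H is diagonal, so H^(-1) * g = [-0.2858, -0.1185, -0.7593, 0.9079].
Step 2: g^T H^(-1) g = sum_i g_i^2 / H_ii
  = (-3.7151)^2/13 + (-1.3033)^2/11 + (-7.5931)^2/10 + (5.4471)^2/6
  = 1.0617 + 0.1544 + 5.7655 + 4.9451 = 11.9268
Step 3: Objective decrease = 0.5 * g^T H^(-1) g = 5.9634


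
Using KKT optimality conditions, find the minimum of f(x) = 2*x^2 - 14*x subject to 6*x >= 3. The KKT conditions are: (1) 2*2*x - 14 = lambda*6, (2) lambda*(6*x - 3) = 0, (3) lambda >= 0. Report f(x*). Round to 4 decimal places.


Step 1: Try lambda = 0 (constraint inactive).
Stationarity: 2*2*x - 14 = 0
x* = 14/(2*2) = 3.5
Check constraint: 6*3.5 = 21.0 >= 3 -- satisfied.
Step 2: Compute optimal value.
f(x*) = 2*3.5^2 - 14*3.5 = -24.5


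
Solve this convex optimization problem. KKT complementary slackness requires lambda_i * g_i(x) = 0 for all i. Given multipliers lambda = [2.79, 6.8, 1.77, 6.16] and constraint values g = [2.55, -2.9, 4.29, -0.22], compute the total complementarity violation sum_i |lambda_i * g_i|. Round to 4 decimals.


KKT complementary slackness check:
lambda_1 * g_1 = 2.79 * 2.55 = 7.1145
lambda_2 * g_2 = 6.8 * -2.9 = -19.72
lambda_3 * g_3 = 1.77 * 4.29 = 7.5933
lambda_4 * g_4 = 6.16 * -0.22 = -1.3552
Total violation = 7.1145 + 19.72 + 7.5933 + 1.3552 = 35.783


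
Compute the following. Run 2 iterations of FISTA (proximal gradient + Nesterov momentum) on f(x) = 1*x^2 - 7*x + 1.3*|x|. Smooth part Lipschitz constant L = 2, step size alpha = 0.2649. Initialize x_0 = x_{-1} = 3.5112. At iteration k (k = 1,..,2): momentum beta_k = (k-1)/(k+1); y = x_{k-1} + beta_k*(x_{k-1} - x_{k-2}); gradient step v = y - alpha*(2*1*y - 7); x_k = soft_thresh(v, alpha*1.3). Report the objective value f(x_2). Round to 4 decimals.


FISTA on f(x) = 1*x^2 - 7*x + 1.3*|x|
L = 2, alpha = 0.2649
Iteration 1: beta = 0.0, y = 3.5112 + 0.0*(3.5112 - 3.5112) = 3.5112
  grad(y) = 0.0224, v = y - alpha*grad = 3.5053
  prox(v) = soft_thresh(3.5053, 0.3444) = 3.1609
Iteration 2: beta = 0.3333, y = 3.1609 + 0.3333*(3.1609 - 3.5112) = 3.0441
  grad(y) = -0.9117, v = y - alpha*grad = 3.2856
  prox(v) = soft_thresh(3.2856, 0.3444) = 2.9413
f(x_2) = 1*2.9413^2 - 7*2.9413 + 1.3*|2.9413| = -8.1142


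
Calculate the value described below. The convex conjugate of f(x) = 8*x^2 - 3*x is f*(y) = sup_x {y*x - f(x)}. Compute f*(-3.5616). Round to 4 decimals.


f*(y) = sup_x {y*x - a*x^2 - b*x} = sup_x {(y-b)*x - a*x^2}
FOC: (y - b) - 2a*x = 0 => x* = (y - b)/(2a)
x* = (-3.5616 + 3)/(2*8) = -0.0351
f*(-3.5616) = (y-b)^2/(4a) = (-3.5616 + 3)^2/(4*8)
= 0.3154/32 = 0.0099


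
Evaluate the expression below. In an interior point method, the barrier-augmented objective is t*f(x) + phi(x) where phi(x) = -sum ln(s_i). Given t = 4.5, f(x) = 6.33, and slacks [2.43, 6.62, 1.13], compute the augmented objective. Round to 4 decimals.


Step 1: Compute log-barrier.
ln values: [0.8879, 1.8901, 0.1222]
phi = -(0.8879 + 1.8901 + 0.1222) = -2.9002
Step 2: Compute augmented objective.
t*f(x) = 4.5*6.33 = 28.485
Total = 28.485 - 2.9002 = 25.5848


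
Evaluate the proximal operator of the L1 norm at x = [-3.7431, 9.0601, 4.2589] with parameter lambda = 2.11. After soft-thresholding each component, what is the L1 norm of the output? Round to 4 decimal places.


Soft-thresholding with lambda = 2.11:
prox(-3.7431) = sign(-3.7431)*max(|-3.7431| - 2.11, 0) = -1.6331
prox(9.0601) = sign(9.0601)*max(|9.0601| - 2.11, 0) = 6.9501
prox(4.2589) = sign(4.2589)*max(|4.2589| - 2.11, 0) = 2.1489
prox(x) = [-1.6331, 6.9501, 2.1489]
||prox(x)||_1 = 1.6331 + 6.9501 + 2.1489 = 10.7321


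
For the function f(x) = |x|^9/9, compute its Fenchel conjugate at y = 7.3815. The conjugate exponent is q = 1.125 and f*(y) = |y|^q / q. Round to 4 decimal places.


The conjugate exponent q satisfies 1/p + 1/q = 1.
p = 9, so q = 9/(9 - 1) = 1.125
|y|^q = 7.3815^1.125 = 9.4768
f*(7.3815) = 9.4768 / 1.125 = 8.4238


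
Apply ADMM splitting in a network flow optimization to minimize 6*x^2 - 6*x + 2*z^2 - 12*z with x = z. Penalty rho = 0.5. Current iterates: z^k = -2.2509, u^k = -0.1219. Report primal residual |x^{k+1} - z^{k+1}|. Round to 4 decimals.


ADMM iteration with rho = 0.5, z^k = -2.2509, u^k = -0.1219
Step 1: x-update.
Minimize 6*x^2 - 6*x + (0.5/2)*(x + 2.2509 - 0.1219)^2
FOC: (2*6 + 0.5)*x = 6 + 0.5*(-2.2509 + 0.1219)
x^{k+1} = 0.3948
Step 2: z-update.
Minimize 2*z^2 - 12*z + (0.5/2)*(0.3948 - z - 0.1219)^2
FOC: (2*2 + 0.5)*z = 12 + 0.5*(0.3948 - 0.1219)
z^{k+1} = 2.697
Step 3: u-update.
u^{k+1} = -0.1219 + 0.3948 - 2.697 = -2.4241
Step 4: Primal residual = |0.3948 - 2.697| = 2.3022


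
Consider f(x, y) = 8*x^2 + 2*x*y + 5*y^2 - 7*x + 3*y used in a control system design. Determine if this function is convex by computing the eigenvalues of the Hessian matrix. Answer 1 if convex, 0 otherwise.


The Hessian of f(x,y) = 8*x^2 + 2*x*y + 5*y^2 - 7*x + 3*y is:
H = [[16, 2], [2, 10]]
Trace = 16 + 10 = 26
Determinant = 16*10 - (2)^2 = 156
Discriminant = (26)^2 - 4*156 = 52.0
Eigenvalues: lambda_1 = 9.3944, lambda_2 = 16.6056
The function is convex.

1


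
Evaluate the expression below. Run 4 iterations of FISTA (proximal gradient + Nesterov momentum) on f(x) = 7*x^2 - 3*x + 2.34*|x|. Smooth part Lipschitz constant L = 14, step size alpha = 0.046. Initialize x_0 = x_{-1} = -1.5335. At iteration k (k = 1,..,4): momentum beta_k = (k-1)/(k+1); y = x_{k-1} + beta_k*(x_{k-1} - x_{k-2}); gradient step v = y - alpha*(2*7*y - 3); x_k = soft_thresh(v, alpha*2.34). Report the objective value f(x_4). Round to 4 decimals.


FISTA on f(x) = 7*x^2 - 3*x + 2.34*|x|
L = 14, alpha = 0.046
Iteration 1: beta = 0.0, y = -1.5335 + 0.0*(-1.5335 + 1.5335) = -1.5335
  grad(y) = -24.469, v = y - alpha*grad = -0.4079
  prox(v) = soft_thresh(-0.4079, 0.1076) = -0.3003
Iteration 2: beta = 0.3333, y = -0.3003 + 0.3333*(-0.3003 + 1.5335) = 0.1108
  grad(y) = -1.449, v = y - alpha*grad = 0.1774
  prox(v) = soft_thresh(0.1774, 0.1076) = 0.0698
Iteration 3: beta = 0.5, y = 0.0698 + 0.5*(0.0698 + 0.3003) = 0.2548
  grad(y) = 0.5678, v = y - alpha*grad = 0.2287
  prox(v) = soft_thresh(0.2287, 0.1076) = 0.1211
Iteration 4: beta = 0.6, y = 0.1211 + 0.6*(0.1211 - 0.0698) = 0.1519
  grad(y) = -0.874, v = y - alpha*grad = 0.1921
  prox(v) = soft_thresh(0.1921, 0.1076) = 0.0844
f(x_4) = 7*0.0844^2 - 3*0.0844 + 2.34*|0.0844| = -0.0058


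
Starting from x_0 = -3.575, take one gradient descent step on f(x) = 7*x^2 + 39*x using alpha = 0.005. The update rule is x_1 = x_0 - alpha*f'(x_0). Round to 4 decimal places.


We compute the gradient at x_0 and apply the update.
f'(x) = 14*x + 39
f'(-3.575) = 14*-3.575 + 39 = -11.05
x_1 = -3.575 - 0.005*-11.05 = -3.5198


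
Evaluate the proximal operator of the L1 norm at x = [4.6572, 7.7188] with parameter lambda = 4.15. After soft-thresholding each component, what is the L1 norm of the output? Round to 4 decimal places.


Soft-thresholding with lambda = 4.15:
prox(4.6572) = sign(4.6572)*max(|4.6572| - 4.15, 0) = 0.5072
prox(7.7188) = sign(7.7188)*max(|7.7188| - 4.15, 0) = 3.5688
prox(x) = [0.5072, 3.5688]
||prox(x)||_1 = 0.5072 + 3.5688 = 4.076


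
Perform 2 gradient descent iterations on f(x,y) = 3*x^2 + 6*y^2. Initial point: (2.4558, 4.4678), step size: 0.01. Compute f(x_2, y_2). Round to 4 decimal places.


Gradient descent on f(x,y) = 3*x^2 + 6*y^2.
Starting point: (2.4558, 4.4678), alpha = 0.01
Step 1: grad_x = 2*3*2.4558 = 14.7348, grad_y = 2*6*4.4678 = 53.6136
  x_1 = 2.4558 - 0.01*14.7348 = 2.3085
  y_1 = 4.4678 - 0.01*53.6136 = 3.9317
Step 2: grad_x = 2*3*2.3085 = 13.8507, grad_y = 2*6*3.9317 = 47.18
  x_2 = 2.3085 - 0.01*13.8507 = 2.1699
  y_2 = 3.9317 - 0.01*47.18 = 3.4599
f(2.1699, 3.4599) = 3*2.1699^2 + 6*3.4599^2 = 85.9499


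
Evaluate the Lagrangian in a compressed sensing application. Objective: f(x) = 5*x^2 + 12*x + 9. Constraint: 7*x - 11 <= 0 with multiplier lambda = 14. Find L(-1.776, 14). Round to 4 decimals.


Step 1: Evaluate f(x).
f(-1.776) = 5*(-1.776)^2 + 12*(-1.776) + 9 = 3.4589
Step 2: Evaluate g(x).
g(-1.776) = 7*-1.776 - 11 = -23.432
Step 3: Compute Lagrangian.
L = 3.4589 + 14*-23.432 = -324.5891


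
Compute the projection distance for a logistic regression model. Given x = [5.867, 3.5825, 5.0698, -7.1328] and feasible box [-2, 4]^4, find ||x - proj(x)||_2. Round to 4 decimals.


Project each component onto [-2, 4].
clip(5.867) = 4.0, clip(3.5825) = 3.5825, clip(5.0698) = 4.0, clip(-7.1328) = -2.0
Projection = [4.0, 3.5825, 4.0, -2.0]
Squared diffs: [3.4857, 0.0, 1.1445, 26.3456]
Distance = sqrt(30.9758) = 5.5656


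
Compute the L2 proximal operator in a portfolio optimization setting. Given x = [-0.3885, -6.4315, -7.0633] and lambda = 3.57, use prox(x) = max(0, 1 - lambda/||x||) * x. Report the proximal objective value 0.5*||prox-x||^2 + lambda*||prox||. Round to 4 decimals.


Step 1: Compute ||x||.
||x|| = 9.5606
Step 2: Compute scaling factor.
scale = max(0, 1 - 3.57/9.5606) = 0.6266
Step 3: prox(x) = [-0.2434, -4.0299, -4.4258]
||prox(x)|| = 5.9906
Step 4: Proximal objective.
0.5*||prox-x||^2 = 6.3725
lambda*||prox|| = 21.3864
Total = 27.7589


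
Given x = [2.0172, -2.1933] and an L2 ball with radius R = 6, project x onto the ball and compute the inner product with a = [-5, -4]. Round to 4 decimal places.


Step 1: Compute ||x|| (intermediates to 6 decimals).
||x|| = sqrt(2.0172^2 + (-2.1933)^2) = 2.979876
Step 2: Project.
Since ||x|| <= R, proj = x (no scaling needed).
proj(x) = [2.0172, -2.1933]
Step 3: Dot product.
a^T * proj(x) = -5*2.0172 - 4*(-2.1933) = -1.3128


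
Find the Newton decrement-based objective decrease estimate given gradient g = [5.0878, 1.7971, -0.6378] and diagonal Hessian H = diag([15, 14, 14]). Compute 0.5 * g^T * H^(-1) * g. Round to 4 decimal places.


Step 1: H is diagonal, so H^(-1) * g = [0.3392, 0.1284, -0.0456].
Step 2: g^T H^(-1) g = sum_i g_i^2 / H_ii
  = (5.0878)^2/15 + (1.7971)^2/14 + (-0.6378)^2/14
  = 1.7257 + 0.2307 + 0.0291 = 1.9855
Step 3: Objective decrease = 0.5 * g^T H^(-1) g = 0.9927


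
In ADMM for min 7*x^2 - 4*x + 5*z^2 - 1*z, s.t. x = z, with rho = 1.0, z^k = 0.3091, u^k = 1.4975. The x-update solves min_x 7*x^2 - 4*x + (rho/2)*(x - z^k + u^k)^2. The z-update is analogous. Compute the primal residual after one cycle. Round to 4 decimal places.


ADMM iteration with rho = 1.0, z^k = 0.3091, u^k = 1.4975
Step 1: x-update.
Minimize 7*x^2 - 4*x + (1.0/2)*(x - 0.3091 + 1.4975)^2
FOC: (2*7 + 1.0)*x = 4 + 1.0*(0.3091 - 1.4975)
x^{k+1} = 0.1874
Step 2: z-update.
Minimize 5*z^2 - 1*z + (1.0/2)*(0.1874 - z + 1.4975)^2
FOC: (2*5 + 1.0)*z = 1 + 1.0*(0.1874 + 1.4975)
z^{k+1} = 0.2441
Step 3: u-update.
u^{k+1} = 1.4975 + 0.1874 - 0.2441 = 1.4409
Step 4: Primal residual = |0.1874 - 0.2441| = 0.0566


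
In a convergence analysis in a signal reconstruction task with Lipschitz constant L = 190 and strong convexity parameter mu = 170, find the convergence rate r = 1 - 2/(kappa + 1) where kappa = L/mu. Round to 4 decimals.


Step 1: Compute the condition number.
kappa = L/mu = 190/170 = 1.1176
Step 2: Compute the convergence rate.
r = 1 - 2/(kappa + 1) = 1 - 2*mu/(L + mu) = (L - mu)/(L + mu) = 20/360 = 0.0556


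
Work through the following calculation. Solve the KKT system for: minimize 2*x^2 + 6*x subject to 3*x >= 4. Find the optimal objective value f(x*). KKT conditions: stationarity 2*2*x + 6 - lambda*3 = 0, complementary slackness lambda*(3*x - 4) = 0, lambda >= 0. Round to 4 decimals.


Step 1: Try lambda = 0 (constraint inactive).
x_unc = -6/(2*2) = -1.5
Check: 3*-1.5 = -4.5 < 4 -- violated!
Step 2: Constraint must be active: 3*x = 4
x* = 4/3 = 1.3333 (rounded; the exact value 4/3 is used below)
lambda = (2*2*(4/3) + 6)/3 = 3.7778
Step 3: Compute optimal value.
f(x*) = 2*(4/3)^2 + 6*(4/3) = 11.5556


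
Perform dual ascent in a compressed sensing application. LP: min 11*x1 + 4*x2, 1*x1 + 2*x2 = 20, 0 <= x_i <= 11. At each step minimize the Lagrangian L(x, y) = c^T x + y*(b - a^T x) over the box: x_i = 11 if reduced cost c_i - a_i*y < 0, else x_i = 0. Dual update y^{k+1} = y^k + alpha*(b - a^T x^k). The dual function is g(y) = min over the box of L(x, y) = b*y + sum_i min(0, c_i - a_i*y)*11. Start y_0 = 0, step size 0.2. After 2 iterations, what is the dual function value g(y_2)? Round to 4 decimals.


Dual ascent for LP: min 11*x1 + 4*x2, 1*x1 + 2*x2 = 20, 0 <= x_i <= 11
Step 1: y^k = 0.0, reduced costs: (11.0, 4.0)
  x^k = (0.0, 0.0), subgradient = b - a^T x = 20.0
  y^{k+1} = 0.0 + 0.2*20.0 = 4.0
Step 2: y^k = 4.0, reduced costs: (7.0, -4.0)
  x^k = (0.0, 11.0), subgradient = b - a^T x = -2.0
  y^{k+1} = 4.0 + 0.2*-2.0 = 3.6
Dual objective at y_2 = 3.6: reduced costs (7.4, -3.2), box minimizer x = (0.0, 11.0)
g(y_2) = b*y + (c1 - a1*y)*x1 + (c2 - a2*y)*x2 = 20*3.6 + 7.4*0.0 + (-3.2)*11.0 = 72.0 + 0.0 - 35.2 = 36.8


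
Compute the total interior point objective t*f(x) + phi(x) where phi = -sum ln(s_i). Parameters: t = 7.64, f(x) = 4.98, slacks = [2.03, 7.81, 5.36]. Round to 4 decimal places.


Step 1: Compute log-barrier.
ln values: [0.708, 2.0554, 1.679]
phi = -(0.708 + 2.0554 + 1.679) = -4.4424
Step 2: Compute augmented objective.
t*f(x) = 7.64*4.98 = 38.0472
Total = 38.0472 - 4.4424 = 33.6048


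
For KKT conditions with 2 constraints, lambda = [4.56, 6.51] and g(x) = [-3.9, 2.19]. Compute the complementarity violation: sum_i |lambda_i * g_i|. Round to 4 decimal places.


KKT complementary slackness check:
lambda_1 * g_1 = 4.56 * -3.9 = -17.784
lambda_2 * g_2 = 6.51 * 2.19 = 14.2569
Total violation = 17.784 + 14.2569 = 32.0409


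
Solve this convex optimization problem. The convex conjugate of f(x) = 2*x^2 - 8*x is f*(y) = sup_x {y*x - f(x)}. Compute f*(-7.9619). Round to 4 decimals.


f*(y) = sup_x {y*x - a*x^2 - b*x} = sup_x {(y-b)*x - a*x^2}
FOC: (y - b) - 2a*x = 0 => x* = (y - b)/(2a)
x* = (-7.9619 + 8)/(2*2) = 0.0095
f*(-7.9619) = (y-b)^2/(4a) = (-7.9619 + 8)^2/(4*2)
= 0.0015/8 = 0.0002


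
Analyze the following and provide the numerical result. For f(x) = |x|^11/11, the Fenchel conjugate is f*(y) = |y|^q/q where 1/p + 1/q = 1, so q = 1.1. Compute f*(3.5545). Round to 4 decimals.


The conjugate exponent q satisfies 1/p + 1/q = 1.
p = 11, so q = 11/(11 - 1) = 1.1
|y|^q = 3.5545^1.1 = 4.0351
f*(3.5545) = 4.0351 / 1.1 = 3.6683


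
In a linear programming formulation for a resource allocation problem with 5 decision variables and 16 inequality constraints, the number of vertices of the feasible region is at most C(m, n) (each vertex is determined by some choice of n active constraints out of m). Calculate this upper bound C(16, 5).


Each vertex corresponds to some choice of n active constraints out of m, so the number of vertices is at most C(m, n) = m! / (n!(m-n)!).
m = 16, n = 5
Numerator: 16 * 15 * 14 * 13 * 12
Denominator: 5! = 120
C(16, 5) = 4368


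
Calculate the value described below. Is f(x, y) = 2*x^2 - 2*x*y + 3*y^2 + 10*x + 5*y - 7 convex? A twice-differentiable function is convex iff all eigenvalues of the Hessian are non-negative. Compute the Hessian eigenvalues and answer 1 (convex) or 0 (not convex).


The Hessian of f(x,y) = 2*x^2 - 2*x*y + 3*y^2 + 10*x + 5*y - 7 is:
H = [[4, -2], [-2, 6]]
Trace = 4 + 6 = 10
Determinant = 4*6 - (-2)^2 = 20
Discriminant = (10)^2 - 4*20 = 20.0
Eigenvalues: lambda_1 = 2.7639, lambda_2 = 7.2361
The function is convex.

1


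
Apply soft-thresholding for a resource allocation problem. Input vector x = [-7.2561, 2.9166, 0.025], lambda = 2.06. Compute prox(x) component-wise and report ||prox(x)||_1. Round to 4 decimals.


Soft-thresholding with lambda = 2.06:
prox(-7.2561) = sign(-7.2561)*max(|-7.2561| - 2.06, 0) = -5.1961
prox(2.9166) = sign(2.9166)*max(|2.9166| - 2.06, 0) = 0.8566
prox(0.025) = sign(0.025)*max(|0.025| - 2.06, 0) = 0.0
prox(x) = [-5.1961, 0.8566, 0.0]
||prox(x)||_1 = 5.1961 + 0.8566 + 0.0 = 6.0527


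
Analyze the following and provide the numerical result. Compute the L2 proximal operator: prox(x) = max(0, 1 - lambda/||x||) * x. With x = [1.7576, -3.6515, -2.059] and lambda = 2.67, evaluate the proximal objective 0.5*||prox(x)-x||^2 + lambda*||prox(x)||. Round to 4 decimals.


Step 1: Compute ||x||.
||x|| = 4.5456
Step 2: Compute scaling factor.
scale = max(0, 1 - 2.67/4.5456) = 0.4126
Step 3: prox(x) = [0.7252, -1.5067, -0.8496]
||prox(x)|| = 1.8756
Step 4: Proximal objective.
0.5*||prox-x||^2 = 3.5645
lambda*||prox|| = 5.0079
Total = 8.5722


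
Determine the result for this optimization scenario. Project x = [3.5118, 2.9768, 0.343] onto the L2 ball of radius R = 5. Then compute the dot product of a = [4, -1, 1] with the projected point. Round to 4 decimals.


Step 1: Compute ||x|| (intermediates to 6 decimals).
||x|| = sqrt(3.5118^2 + 2.9768^2 + 0.343^2) = 4.616463
Step 2: Project.
Since ||x|| <= R, proj = x (no scaling needed).
proj(x) = [3.5118, 2.9768, 0.343]
Step 3: Dot product.
a^T * proj(x) = 4*3.5118 - 1*2.9768 + 1*0.343 = 11.4134


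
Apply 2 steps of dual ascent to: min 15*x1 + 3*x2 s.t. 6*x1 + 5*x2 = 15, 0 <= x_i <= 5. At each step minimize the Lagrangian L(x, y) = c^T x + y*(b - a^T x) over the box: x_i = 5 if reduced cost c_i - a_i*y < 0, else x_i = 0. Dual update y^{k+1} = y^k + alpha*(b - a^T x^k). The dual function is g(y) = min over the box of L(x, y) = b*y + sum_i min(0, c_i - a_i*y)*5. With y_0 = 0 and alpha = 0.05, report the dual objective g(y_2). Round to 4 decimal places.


Dual ascent for LP: min 15*x1 + 3*x2, 6*x1 + 5*x2 = 15, 0 <= x_i <= 5
Step 1: y^k = 0.0, reduced costs: (15.0, 3.0)
  x^k = (0.0, 0.0), subgradient = b - a^T x = 15.0
  y^{k+1} = 0.0 + 0.05*15.0 = 0.75
Step 2: y^k = 0.75, reduced costs: (10.5, -0.75)
  x^k = (0.0, 5.0), subgradient = b - a^T x = -10.0
  y^{k+1} = 0.75 + 0.05*-10.0 = 0.25
Dual objective at y_2 = 0.25: reduced costs (13.5, 1.75), box minimizer x = (0.0, 0.0)
g(y_2) = b*y + (c1 - a1*y)*x1 + (c2 - a2*y)*x2 = 15*0.25 + 13.5*0.0 + 1.75*0.0 = 3.75 + 0.0 + 0.0 = 3.75


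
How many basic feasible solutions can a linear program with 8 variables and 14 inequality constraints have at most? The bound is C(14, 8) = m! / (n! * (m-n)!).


Each vertex corresponds to some choice of n active constraints out of m, so the number of vertices is at most C(m, n) = m! / (n!(m-n)!).
m = 14, n = 8
Numerator: 14 * 13 * 12 * 11 * 10 * 9 * 8 * 7
Denominator: 8! = 40320
C(14, 8) = 3003


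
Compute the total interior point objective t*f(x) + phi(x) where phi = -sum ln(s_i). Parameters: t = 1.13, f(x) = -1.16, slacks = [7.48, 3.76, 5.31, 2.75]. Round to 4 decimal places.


Step 1: Compute log-barrier.
ln values: [2.0122, 1.3244, 1.6696, 1.0116]
phi = -(2.0122 + 1.3244 + 1.6696 + 1.0116) = -6.0178
Step 2: Compute augmented objective.
t*f(x) = 1.13*-1.16 = -1.3108
Total = -1.3108 - 6.0178 = -7.3286


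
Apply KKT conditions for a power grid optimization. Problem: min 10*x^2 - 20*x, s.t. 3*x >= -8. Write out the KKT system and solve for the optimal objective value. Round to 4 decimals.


Step 1: Try lambda = 0 (constraint inactive).
Stationarity: 2*10*x - 20 = 0
x* = 20/(2*10) = 1.0
Check constraint: 3*1.0 = 3.0 >= -8 -- satisfied.
Step 2: Compute optimal value.
f(x*) = 10*1.0^2 - 20*1.0 = -10.0


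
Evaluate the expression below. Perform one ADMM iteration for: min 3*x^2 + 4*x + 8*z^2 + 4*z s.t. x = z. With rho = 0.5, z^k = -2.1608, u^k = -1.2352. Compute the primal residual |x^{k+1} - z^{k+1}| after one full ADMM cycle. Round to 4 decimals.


ADMM iteration with rho = 0.5, z^k = -2.1608, u^k = -1.2352
Step 1: x-update.
Minimize 3*x^2 + 4*x + (0.5/2)*(x + 2.1608 - 1.2352)^2
FOC: (2*3 + 0.5)*x = -4 + 0.5*(-2.1608 + 1.2352)
x^{k+1} = -0.6866
Step 2: z-update.
Minimize 8*z^2 + 4*z + (0.5/2)*(-0.6866 - z - 1.2352)^2
FOC: (2*8 + 0.5)*z = -4 + 0.5*(-0.6866 - 1.2352)
z^{k+1} = -0.3007
Step 3: u-update.
u^{k+1} = -1.2352 - 0.6866 + 0.3007 = -1.6211
Step 4: Primal residual = |-0.6866 + 0.3007| = 0.3859


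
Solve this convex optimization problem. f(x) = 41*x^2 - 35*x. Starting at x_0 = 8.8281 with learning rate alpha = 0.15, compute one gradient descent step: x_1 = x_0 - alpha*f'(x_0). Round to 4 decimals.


We compute the gradient at x_0 and apply the update.
f'(x) = 82*x - 35
f'(8.8281) = 82*8.8281 - 35 = 688.9042
x_1 = 8.8281 - 0.15*688.9042 = -94.5075


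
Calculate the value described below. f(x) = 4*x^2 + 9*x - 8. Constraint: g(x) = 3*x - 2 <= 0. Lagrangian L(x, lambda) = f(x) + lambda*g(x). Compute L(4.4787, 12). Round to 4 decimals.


Step 1: Evaluate f(x).
f(4.4787) = 4*4.4787^2 + 9*4.4787 - 8 = 112.5433
Step 2: Evaluate g(x).
g(4.4787) = 3*4.4787 - 2 = 11.4361
Step 3: Compute Lagrangian.
L = 112.5433 + 12*11.4361 = 249.7765


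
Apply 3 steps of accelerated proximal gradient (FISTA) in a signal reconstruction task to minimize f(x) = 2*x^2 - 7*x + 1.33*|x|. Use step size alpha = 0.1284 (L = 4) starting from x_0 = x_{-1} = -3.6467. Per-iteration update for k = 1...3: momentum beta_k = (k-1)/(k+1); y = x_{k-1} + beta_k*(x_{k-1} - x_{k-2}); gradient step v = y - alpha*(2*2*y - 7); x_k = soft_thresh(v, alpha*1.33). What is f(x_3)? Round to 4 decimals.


FISTA on f(x) = 2*x^2 - 7*x + 1.33*|x|
L = 4, alpha = 0.1284
Iteration 1: beta = 0.0, y = -3.6467 + 0.0*(-3.6467 + 3.6467) = -3.6467
  grad(y) = -21.5868, v = y - alpha*grad = -0.875
  prox(v) = soft_thresh(-0.875, 0.1708) = -0.7042
Iteration 2: beta = 0.3333, y = -0.7042 + 0.3333*(-0.7042 + 3.6467) = 0.2767
  grad(y) = -5.8934, v = y - alpha*grad = 1.0334
  prox(v) = soft_thresh(1.0334, 0.1708) = 0.8626
Iteration 3: beta = 0.5, y = 0.8626 + 0.5*(0.8626 + 0.7042) = 1.646
  grad(y) = -0.4161, v = y - alpha*grad = 1.6994
  prox(v) = soft_thresh(1.6994, 0.1708) = 1.5286
f(x_3) = 2*1.5286^2 - 7*1.5286 + 1.33*|1.5286| = -3.9939


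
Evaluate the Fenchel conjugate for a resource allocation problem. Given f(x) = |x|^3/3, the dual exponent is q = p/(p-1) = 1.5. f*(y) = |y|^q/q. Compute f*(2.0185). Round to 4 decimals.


The conjugate exponent q satisfies 1/p + 1/q = 1.
p = 3, so q = 3/(3 - 1) = 1.5
|y|^q = 2.0185^1.5 = 2.8678
f*(2.0185) = 2.8678 / 1.5 = 1.9118


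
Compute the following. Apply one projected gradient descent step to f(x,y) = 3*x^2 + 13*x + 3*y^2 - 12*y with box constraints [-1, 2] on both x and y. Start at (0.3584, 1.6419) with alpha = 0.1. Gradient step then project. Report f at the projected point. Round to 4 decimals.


Step 1: Compute gradient at (0.3584, 1.6419).
grad_x = 2*3*0.3584 + 13 = 15.1504
grad_y = 2*3*1.6419 - 12 = -2.1486
Step 2: Gradient step.
x_raw = 0.3584 - 0.1*15.1504 = -1.1566
y_raw = 1.6419 - 0.1*-2.1486 = 1.8568
Step 3: Project onto [-1, 2].
x_proj = clip(-1.1566) = -1.0
y_proj = clip(1.8568) = 1.8568
Step 4: Evaluate f.
f(-1.0, 1.8568) = -21.9384


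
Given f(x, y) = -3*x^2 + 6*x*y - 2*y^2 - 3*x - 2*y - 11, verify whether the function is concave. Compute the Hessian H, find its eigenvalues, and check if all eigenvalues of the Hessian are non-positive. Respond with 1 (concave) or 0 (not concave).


The Hessian of f(x,y) = -3*x^2 + 6*x*y - 2*y^2 - 3*x - 2*y - 11 is:
H = [[-6, 6], [6, -4]]
Trace = -6 - 4 = -10
Determinant = -6*-4 - (6)^2 = -12
Discriminant = (-10)^2 - 4*-12 = 148.0
Eigenvalues: lambda_1 = -11.0828, lambda_2 = 1.0828
The function is not concave.

0


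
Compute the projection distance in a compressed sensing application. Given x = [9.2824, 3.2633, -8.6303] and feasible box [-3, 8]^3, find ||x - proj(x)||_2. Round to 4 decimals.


Project each component onto [-3, 8].
clip(9.2824) = 8.0, clip(3.2633) = 3.2633, clip(-8.6303) = -3.0
Projection = [8.0, 3.2633, -3.0]
Squared diffs: [1.6445, 0.0, 31.7003]
Distance = sqrt(33.3448) = 5.7745


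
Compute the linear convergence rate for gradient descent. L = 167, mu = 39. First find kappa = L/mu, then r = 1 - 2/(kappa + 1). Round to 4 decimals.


Step 1: Compute the condition number.
kappa = L/mu = 167/39 = 4.2821
Step 2: Compute the convergence rate.
r = 1 - 2/(kappa + 1) = 1 - 2*mu/(L + mu) = (L - mu)/(L + mu) = 128/206 = 0.6214


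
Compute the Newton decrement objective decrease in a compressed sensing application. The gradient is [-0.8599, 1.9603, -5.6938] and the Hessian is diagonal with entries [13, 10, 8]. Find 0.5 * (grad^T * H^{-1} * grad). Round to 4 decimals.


Step 1: H is diagonal, so H^(-1) * g = [-0.0661, 0.196, -0.7117].
Step 2: g^T H^(-1) g = sum_i g_i^2 / H_ii
  = (-0.8599)^2/13 + (1.9603)^2/10 + (-5.6938)^2/8
  = 0.0569 + 0.3843 + 4.0524 = 4.4936
Step 3: Objective decrease = 0.5 * g^T H^(-1) g = 2.2468


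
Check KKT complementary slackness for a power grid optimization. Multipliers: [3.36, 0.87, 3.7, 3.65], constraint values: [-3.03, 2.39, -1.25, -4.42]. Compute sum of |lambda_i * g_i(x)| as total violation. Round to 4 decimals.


KKT complementary slackness check:
lambda_1 * g_1 = 3.36 * -3.03 = -10.1808
lambda_2 * g_2 = 0.87 * 2.39 = 2.0793
lambda_3 * g_3 = 3.7 * -1.25 = -4.625
lambda_4 * g_4 = 3.65 * -4.42 = -16.133
Total violation = 10.1808 + 2.0793 + 4.625 + 16.133 = 33.0181


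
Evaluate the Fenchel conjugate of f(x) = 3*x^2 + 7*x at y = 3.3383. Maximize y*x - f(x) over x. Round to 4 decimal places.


f*(y) = sup_x {y*x - a*x^2 - b*x} = sup_x {(y-b)*x - a*x^2}
FOC: (y - b) - 2a*x = 0 => x* = (y - b)/(2a)
x* = (3.3383 - 7)/(2*3) = -0.6103
f*(3.3383) = (y-b)^2/(4a) = (3.3383 - 7)^2/(4*3)
= 13.408/12 = 1.1173
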